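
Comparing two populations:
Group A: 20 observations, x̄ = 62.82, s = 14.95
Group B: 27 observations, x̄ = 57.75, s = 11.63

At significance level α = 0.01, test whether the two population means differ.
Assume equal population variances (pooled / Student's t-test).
Student's two-sample t-test (equal variances):
H₀: μ₁ = μ₂
H₁: μ₁ ≠ μ₂
df = n₁ + n₂ - 2 = 45
Pooled variance s_p² = [(n₁-1)s₁² + (n₂-1)s₂²] / (n₁ + n₂ - 2) = [(19)(14.95²) + (26)(11.63²)] / 45 = 172.5162
SE = √(s_p²(1/n₁ + 1/n₂)) = √(172.5162 × (1/20 + 1/27)) = 3.8750
t = (x̄₁ - x̄₂) / SE = (62.82 - 57.75) / 3.8750 = 5.07 / 3.8750 = 1.308
p-value = 0.1974

Since p-value > α = 0.01, we fail to reject H₀.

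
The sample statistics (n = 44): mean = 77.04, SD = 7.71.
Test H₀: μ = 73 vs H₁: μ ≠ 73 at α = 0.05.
One-sample t-test:
H₀: μ = 73
H₁: μ ≠ 73
df = n - 1 = 43
t = (x̄ - μ₀) / (s/√n) = (77.04 - 73) / (7.71/√44) = 3.476
p-value = 0.0012

Since p-value < α = 0.05, we reject H₀.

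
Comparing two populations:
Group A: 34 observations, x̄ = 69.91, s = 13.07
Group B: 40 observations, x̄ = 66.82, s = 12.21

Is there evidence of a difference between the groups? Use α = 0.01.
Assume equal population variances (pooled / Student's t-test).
Student's two-sample t-test (equal variances):
H₀: μ₁ = μ₂
H₁: μ₁ ≠ μ₂
df = n₁ + n₂ - 2 = 72
Pooled variance s_p² = [(n₁-1)s₁² + (n₂-1)s₂²] / (n₁ + n₂ - 2) = [(33)(13.07²) + (39)(12.21²)] / 72 = 159.0486
SE = √(s_p²(1/n₁ + 1/n₂)) = √(159.0486 × (1/34 + 1/40)) = 2.9418
t = (x̄₁ - x̄₂) / SE = (69.91 - 66.82) / 2.9418 = 3.09 / 2.9418 = 1.050
p-value = 0.2971

Since p-value > α = 0.01, we fail to reject H₀.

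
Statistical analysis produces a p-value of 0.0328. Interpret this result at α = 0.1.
Since p = 0.0328 < α = 0.1, reject H₀.
There is sufficient evidence to reject the null hypothesis; the result is statistically significant at the 0.1 level.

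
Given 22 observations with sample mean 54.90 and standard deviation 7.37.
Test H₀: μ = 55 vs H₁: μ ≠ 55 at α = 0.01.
One-sample t-test:
H₀: μ = 55
H₁: μ ≠ 55
df = n - 1 = 21
t = (x̄ - μ₀) / (s/√n) = (54.90 - 55) / (7.37/√22) = -0.064
p-value = 0.9499

Since p-value > α = 0.01, we fail to reject H₀.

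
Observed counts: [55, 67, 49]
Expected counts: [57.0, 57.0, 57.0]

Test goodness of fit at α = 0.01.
Chi-square goodness of fit test:
H₀: observed counts match expected distribution
H₁: observed counts differ from expected distribution
df = k - 1 = 2
χ² = Σ(O - E)²/E
   = (55 - 57.0)²/57.0 + (67 - 57.0)²/57.0 + (49 - 57.0)²/57.0
   = 0.070 + 1.754 + 1.123
   = 2.95
p-value = 0.2291

Since p-value > α = 0.01, we fail to reject H₀.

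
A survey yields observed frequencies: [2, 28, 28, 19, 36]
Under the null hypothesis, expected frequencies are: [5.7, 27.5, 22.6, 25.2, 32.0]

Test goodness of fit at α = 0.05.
Chi-square goodness of fit test:
H₀: observed counts match expected distribution
H₁: observed counts differ from expected distribution
df = k - 1 = 4
χ² = Σ(O - E)²/E
   = (2 - 5.7)²/5.7 + (28 - 27.5)²/27.5 + (28 - 22.6)²/22.6 + (19 - 25.2)²/25.2 + (36 - 32.0)²/32.0
   = 2.402 + 0.009 + 1.290 + 1.525 + 0.500
   = 5.73
p-value = 0.2205

Since p-value > α = 0.05, we fail to reject H₀.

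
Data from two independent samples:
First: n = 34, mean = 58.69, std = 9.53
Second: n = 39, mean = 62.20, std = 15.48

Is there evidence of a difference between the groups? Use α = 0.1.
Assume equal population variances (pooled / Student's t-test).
Student's two-sample t-test (equal variances):
H₀: μ₁ = μ₂
H₁: μ₁ ≠ μ₂
df = n₁ + n₂ - 2 = 71
Pooled variance s_p² = [(n₁-1)s₁² + (n₂-1)s₂²] / (n₁ + n₂ - 2) = [(33)(9.53²) + (38)(15.48²)] / 71 = 170.4654
SE = √(s_p²(1/n₁ + 1/n₂)) = √(170.4654 × (1/34 + 1/39)) = 3.0634
t = (x̄₁ - x̄₂) / SE = (58.69 - 62.20) / 3.0634 = -3.51 / 3.0634 = -1.146
p-value = 0.2557

Since p-value > α = 0.1, we fail to reject H₀.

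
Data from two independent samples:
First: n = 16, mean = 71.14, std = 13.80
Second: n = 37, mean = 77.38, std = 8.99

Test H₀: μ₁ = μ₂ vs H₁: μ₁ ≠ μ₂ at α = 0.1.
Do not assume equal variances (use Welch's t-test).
Welch's two-sample t-test:
H₀: μ₁ = μ₂
H₁: μ₁ ≠ μ₂
s₁²/n₁ = 13.80²/16 = 11.9025,  s₂²/n₂ = 8.99²/37 = 2.1843
SE = √(s₁²/n₁ + s₂²/n₂) = √(11.9025 + 2.1843) = 3.7532
df (Welch-Satterthwaite) = (s₁²/n₁ + s₂²/n₂)² / [(s₁²/n₁)²/(n₁-1) + (s₂²/n₂)²/(n₂-1)] ≈ 20.72
t = (x̄₁ - x̄₂) / SE = (71.14 - 77.38) / 3.7532 = -6.24 / 3.7532 = -1.663
p-value = 0.1115

Since p-value > α = 0.1, we fail to reject H₀.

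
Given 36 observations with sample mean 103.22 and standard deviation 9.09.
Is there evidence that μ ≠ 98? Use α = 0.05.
One-sample t-test:
H₀: μ = 98
H₁: μ ≠ 98
df = n - 1 = 35
t = (x̄ - μ₀) / (s/√n) = (103.22 - 98) / (9.09/√36) = 3.446
p-value = 0.0015

Since p-value < α = 0.05, we reject H₀.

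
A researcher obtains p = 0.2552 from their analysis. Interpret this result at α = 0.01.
Since p = 0.2552 > α = 0.01, fail to reject H₀.
There is insufficient evidence to reject the null hypothesis; the result is not statistically significant at the 0.01 level.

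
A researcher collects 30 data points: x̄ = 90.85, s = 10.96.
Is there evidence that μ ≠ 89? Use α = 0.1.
One-sample t-test:
H₀: μ = 89
H₁: μ ≠ 89
df = n - 1 = 29
t = (x̄ - μ₀) / (s/√n) = (90.85 - 89) / (10.96/√30) = 0.925
p-value = 0.3628

Since p-value > α = 0.1, we fail to reject H₀.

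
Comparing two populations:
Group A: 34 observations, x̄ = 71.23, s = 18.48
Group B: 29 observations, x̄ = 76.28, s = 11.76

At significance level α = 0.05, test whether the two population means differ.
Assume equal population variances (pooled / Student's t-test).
Student's two-sample t-test (equal variances):
H₀: μ₁ = μ₂
H₁: μ₁ ≠ μ₂
df = n₁ + n₂ - 2 = 61
Pooled variance s_p² = [(n₁-1)s₁² + (n₂-1)s₂²] / (n₁ + n₂ - 2) = [(33)(18.48²) + (28)(11.76²)] / 61 = 248.2324
SE = √(s_p²(1/n₁ + 1/n₂)) = √(248.2324 × (1/34 + 1/29)) = 3.9825
t = (x̄₁ - x̄₂) / SE = (71.23 - 76.28) / 3.9825 = -5.05 / 3.9825 = -1.268
p-value = 0.2096

Since p-value > α = 0.05, we fail to reject H₀.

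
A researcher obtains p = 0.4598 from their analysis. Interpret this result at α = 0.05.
Since p = 0.4598 > α = 0.05, fail to reject H₀.
There is insufficient evidence to reject the null hypothesis; the result is not statistically significant at the 0.05 level.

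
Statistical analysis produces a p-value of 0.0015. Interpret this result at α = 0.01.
Since p = 0.0015 < α = 0.01, reject H₀.
There is sufficient evidence to reject the null hypothesis; the result is statistically significant at the 0.01 level.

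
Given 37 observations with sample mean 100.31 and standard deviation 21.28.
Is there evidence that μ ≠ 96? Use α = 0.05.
One-sample t-test:
H₀: μ = 96
H₁: μ ≠ 96
df = n - 1 = 36
t = (x̄ - μ₀) / (s/√n) = (100.31 - 96) / (21.28/√37) = 1.232
p-value = 0.2259

Since p-value > α = 0.05, we fail to reject H₀.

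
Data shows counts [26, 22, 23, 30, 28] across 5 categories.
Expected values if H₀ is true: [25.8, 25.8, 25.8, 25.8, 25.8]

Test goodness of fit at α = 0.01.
Chi-square goodness of fit test:
H₀: observed counts match expected distribution
H₁: observed counts differ from expected distribution
df = k - 1 = 4
χ² = Σ(O - E)²/E
   = (26 - 25.8)²/25.8 + (22 - 25.8)²/25.8 + (23 - 25.8)²/25.8 + (30 - 25.8)²/25.8 + (28 - 25.8)²/25.8
   = 0.002 + 0.560 + 0.304 + 0.684 + 0.188
   = 1.74
p-value = 0.7841

Since p-value > α = 0.01, we fail to reject H₀.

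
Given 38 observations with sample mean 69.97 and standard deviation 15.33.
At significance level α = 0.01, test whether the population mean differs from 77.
One-sample t-test:
H₀: μ = 77
H₁: μ ≠ 77
df = n - 1 = 37
t = (x̄ - μ₀) / (s/√n) = (69.97 - 77) / (15.33/√38) = -2.827
p-value = 0.0075

Since p-value < α = 0.01, we reject H₀.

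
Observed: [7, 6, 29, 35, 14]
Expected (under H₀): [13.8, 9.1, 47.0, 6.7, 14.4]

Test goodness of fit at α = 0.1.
Chi-square goodness of fit test:
H₀: observed counts match expected distribution
H₁: observed counts differ from expected distribution
df = k - 1 = 4
χ² = Σ(O - E)²/E
   = (7 - 13.8)²/13.8 + (6 - 9.1)²/9.1 + (29 - 47.0)²/47.0 + (35 - 6.7)²/6.7 + (14 - 14.4)²/14.4
   = 3.351 + 1.056 + 6.894 + 119.536 + 0.011
   = 130.85
p-value < 0.0001

Since p-value < α = 0.1, we reject H₀.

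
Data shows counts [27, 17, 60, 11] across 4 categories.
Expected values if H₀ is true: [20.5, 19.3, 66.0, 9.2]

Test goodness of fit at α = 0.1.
Chi-square goodness of fit test:
H₀: observed counts match expected distribution
H₁: observed counts differ from expected distribution
df = k - 1 = 3
χ² = Σ(O - E)²/E
   = (27 - 20.5)²/20.5 + (17 - 19.3)²/19.3 + (60 - 66.0)²/66.0 + (11 - 9.2)²/9.2
   = 2.061 + 0.274 + 0.545 + 0.352
   = 3.23
p-value = 0.3571

Since p-value > α = 0.1, we fail to reject H₀.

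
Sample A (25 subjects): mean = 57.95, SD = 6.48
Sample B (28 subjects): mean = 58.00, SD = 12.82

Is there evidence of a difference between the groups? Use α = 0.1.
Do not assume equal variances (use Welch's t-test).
Welch's two-sample t-test:
H₀: μ₁ = μ₂
H₁: μ₁ ≠ μ₂
s₁²/n₁ = 6.48²/25 = 1.6796,  s₂²/n₂ = 12.82²/28 = 5.8697
SE = √(s₁²/n₁ + s₂²/n₂) = √(1.6796 + 5.8697) = 2.7476
df (Welch-Satterthwaite) = (s₁²/n₁ + s₂²/n₂)² / [(s₁²/n₁)²/(n₁-1) + (s₂²/n₂)²/(n₂-1)] ≈ 40.90
t = (x̄₁ - x̄₂) / SE = (57.95 - 58.00) / 2.7476 = -0.05 / 2.7476 = -0.018
p-value = 0.9856

Since p-value > α = 0.1, we fail to reject H₀.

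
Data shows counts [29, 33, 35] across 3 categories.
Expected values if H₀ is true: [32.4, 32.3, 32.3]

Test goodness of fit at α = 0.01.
Chi-square goodness of fit test:
H₀: observed counts match expected distribution
H₁: observed counts differ from expected distribution
df = k - 1 = 2
χ² = Σ(O - E)²/E
   = (29 - 32.4)²/32.4 + (33 - 32.3)²/32.3 + (35 - 32.3)²/32.3
   = 0.357 + 0.015 + 0.226
   = 0.60
p-value = 0.7417

Since p-value > α = 0.01, we fail to reject H₀.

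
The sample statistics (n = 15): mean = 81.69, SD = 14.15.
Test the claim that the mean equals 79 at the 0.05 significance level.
One-sample t-test:
H₀: μ = 79
H₁: μ ≠ 79
df = n - 1 = 14
t = (x̄ - μ₀) / (s/√n) = (81.69 - 79) / (14.15/√15) = 0.736
p-value = 0.4737

Since p-value > α = 0.05, we fail to reject H₀.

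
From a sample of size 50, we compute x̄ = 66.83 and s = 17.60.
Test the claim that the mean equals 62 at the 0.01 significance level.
One-sample t-test:
H₀: μ = 62
H₁: μ ≠ 62
df = n - 1 = 49
t = (x̄ - μ₀) / (s/√n) = (66.83 - 62) / (17.60/√50) = 1.941
p-value = 0.0581

Since p-value > α = 0.01, we fail to reject H₀.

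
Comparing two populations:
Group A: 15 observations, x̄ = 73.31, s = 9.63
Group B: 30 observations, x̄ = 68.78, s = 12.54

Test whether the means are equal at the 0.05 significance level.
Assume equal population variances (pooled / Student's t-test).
Student's two-sample t-test (equal variances):
H₀: μ₁ = μ₂
H₁: μ₁ ≠ μ₂
df = n₁ + n₂ - 2 = 43
Pooled variance s_p² = [(n₁-1)s₁² + (n₂-1)s₂²] / (n₁ + n₂ - 2) = [(14)(9.63²) + (29)(12.54²)] / 43 = 136.2468
SE = √(s_p²(1/n₁ + 1/n₂)) = √(136.2468 × (1/15 + 1/30)) = 3.6912
t = (x̄₁ - x̄₂) / SE = (73.31 - 68.78) / 3.6912 = 4.53 / 3.6912 = 1.227
p-value = 0.2264

Since p-value > α = 0.05, we fail to reject H₀.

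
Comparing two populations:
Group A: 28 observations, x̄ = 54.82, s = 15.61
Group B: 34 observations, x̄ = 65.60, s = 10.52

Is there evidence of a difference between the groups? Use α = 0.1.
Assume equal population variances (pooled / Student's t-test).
Student's two-sample t-test (equal variances):
H₀: μ₁ = μ₂
H₁: μ₁ ≠ μ₂
df = n₁ + n₂ - 2 = 60
Pooled variance s_p² = [(n₁-1)s₁² + (n₂-1)s₂²] / (n₁ + n₂ - 2) = [(27)(15.61²) + (33)(10.52²)] / 60 = 170.5212
SE = √(s_p²(1/n₁ + 1/n₂)) = √(170.5212 × (1/28 + 1/34)) = 3.3325
t = (x̄₁ - x̄₂) / SE = (54.82 - 65.60) / 3.3325 = -10.78 / 3.3325 = -3.235
p-value = 0.0020

Since p-value < α = 0.1, we reject H₀.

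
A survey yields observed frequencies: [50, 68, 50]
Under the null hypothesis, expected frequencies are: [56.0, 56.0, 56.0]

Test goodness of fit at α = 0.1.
Chi-square goodness of fit test:
H₀: observed counts match expected distribution
H₁: observed counts differ from expected distribution
df = k - 1 = 2
χ² = Σ(O - E)²/E
   = (50 - 56.0)²/56.0 + (68 - 56.0)²/56.0 + (50 - 56.0)²/56.0
   = 0.643 + 2.571 + 0.643
   = 3.86
p-value = 0.1454

Since p-value > α = 0.1, we fail to reject H₀.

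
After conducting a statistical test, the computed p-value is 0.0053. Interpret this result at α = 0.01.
Since p = 0.0053 < α = 0.01, reject H₀.
There is sufficient evidence to reject the null hypothesis; the result is statistically significant at the 0.01 level.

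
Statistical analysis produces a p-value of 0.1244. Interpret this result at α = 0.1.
Since p = 0.1244 > α = 0.1, fail to reject H₀.
There is insufficient evidence to reject the null hypothesis; the result is not statistically significant at the 0.1 level.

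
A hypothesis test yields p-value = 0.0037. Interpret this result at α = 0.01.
Since p = 0.0037 < α = 0.01, reject H₀.
There is sufficient evidence to reject the null hypothesis; the result is statistically significant at the 0.01 level.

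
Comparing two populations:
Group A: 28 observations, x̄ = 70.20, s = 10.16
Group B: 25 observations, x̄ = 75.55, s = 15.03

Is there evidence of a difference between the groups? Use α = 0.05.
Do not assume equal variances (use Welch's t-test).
Welch's two-sample t-test:
H₀: μ₁ = μ₂
H₁: μ₁ ≠ μ₂
s₁²/n₁ = 10.16²/28 = 3.6866,  s₂²/n₂ = 15.03²/25 = 9.0360
SE = √(s₁²/n₁ + s₂²/n₂) = √(3.6866 + 9.0360) = 3.5669
df (Welch-Satterthwaite) = (s₁²/n₁ + s₂²/n₂)² / [(s₁²/n₁)²/(n₁-1) + (s₂²/n₂)²/(n₂-1)] ≈ 41.45
t = (x̄₁ - x̄₂) / SE = (70.20 - 75.55) / 3.5669 = -5.35 / 3.5669 = -1.500
p-value = 0.1412

Since p-value > α = 0.05, we fail to reject H₀.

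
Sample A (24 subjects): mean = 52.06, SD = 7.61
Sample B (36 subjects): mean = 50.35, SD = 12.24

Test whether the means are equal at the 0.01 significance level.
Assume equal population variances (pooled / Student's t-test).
Student's two-sample t-test (equal variances):
H₀: μ₁ = μ₂
H₁: μ₁ ≠ μ₂
df = n₁ + n₂ - 2 = 58
Pooled variance s_p² = [(n₁-1)s₁² + (n₂-1)s₂²] / (n₁ + n₂ - 2) = [(23)(7.61²) + (35)(12.24²)] / 58 = 113.3723
SE = √(s_p²(1/n₁ + 1/n₂)) = √(113.3723 × (1/24 + 1/36)) = 2.8059
t = (x̄₁ - x̄₂) / SE = (52.06 - 50.35) / 2.8059 = 1.71 / 2.8059 = 0.609
p-value = 0.5446

Since p-value > α = 0.01, we fail to reject H₀.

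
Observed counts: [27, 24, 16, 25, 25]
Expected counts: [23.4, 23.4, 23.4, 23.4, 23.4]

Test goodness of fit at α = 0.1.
Chi-square goodness of fit test:
H₀: observed counts match expected distribution
H₁: observed counts differ from expected distribution
df = k - 1 = 4
χ² = Σ(O - E)²/E
   = (27 - 23.4)²/23.4 + (24 - 23.4)²/23.4 + (16 - 23.4)²/23.4 + (25 - 23.4)²/23.4 + (25 - 23.4)²/23.4
   = 0.554 + 0.015 + 2.340 + 0.109 + 0.109
   = 3.13
p-value = 0.5366

Since p-value > α = 0.1, we fail to reject H₀.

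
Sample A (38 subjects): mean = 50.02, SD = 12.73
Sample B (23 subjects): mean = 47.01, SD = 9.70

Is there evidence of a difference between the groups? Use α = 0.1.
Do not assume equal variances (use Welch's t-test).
Welch's two-sample t-test:
H₀: μ₁ = μ₂
H₁: μ₁ ≠ μ₂
s₁²/n₁ = 12.73²/38 = 4.2646,  s₂²/n₂ = 9.70²/23 = 4.0909
SE = √(s₁²/n₁ + s₂²/n₂) = √(4.2646 + 4.0909) = 2.8906
df (Welch-Satterthwaite) = (s₁²/n₁ + s₂²/n₂)² / [(s₁²/n₁)²/(n₁-1) + (s₂²/n₂)²/(n₂-1)] ≈ 55.75
t = (x̄₁ - x̄₂) / SE = (50.02 - 47.01) / 2.8906 = 3.01 / 2.8906 = 1.041
p-value = 0.3022

Since p-value > α = 0.1, we fail to reject H₀.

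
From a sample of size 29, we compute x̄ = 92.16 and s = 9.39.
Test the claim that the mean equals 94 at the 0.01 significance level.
One-sample t-test:
H₀: μ = 94
H₁: μ ≠ 94
df = n - 1 = 28
t = (x̄ - μ₀) / (s/√n) = (92.16 - 94) / (9.39/√29) = -1.055
p-value = 0.3003

Since p-value > α = 0.01, we fail to reject H₀.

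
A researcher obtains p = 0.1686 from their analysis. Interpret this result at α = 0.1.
Since p = 0.1686 > α = 0.1, fail to reject H₀.
There is insufficient evidence to reject the null hypothesis; the result is not statistically significant at the 0.1 level.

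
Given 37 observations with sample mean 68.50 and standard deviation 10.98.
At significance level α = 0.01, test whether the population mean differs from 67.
One-sample t-test:
H₀: μ = 67
H₁: μ ≠ 67
df = n - 1 = 36
t = (x̄ - μ₀) / (s/√n) = (68.50 - 67) / (10.98/√37) = 0.831
p-value = 0.4115

Since p-value > α = 0.01, we fail to reject H₀.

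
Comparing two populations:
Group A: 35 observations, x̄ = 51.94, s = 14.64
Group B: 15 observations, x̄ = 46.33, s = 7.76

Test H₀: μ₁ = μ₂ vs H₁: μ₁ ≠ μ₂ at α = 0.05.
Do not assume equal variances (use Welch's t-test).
Welch's two-sample t-test:
H₀: μ₁ = μ₂
H₁: μ₁ ≠ μ₂
s₁²/n₁ = 14.64²/35 = 6.1237,  s₂²/n₂ = 7.76²/15 = 4.0145
SE = √(s₁²/n₁ + s₂²/n₂) = √(6.1237 + 4.0145) = 3.1841
df (Welch-Satterthwaite) = (s₁²/n₁ + s₂²/n₂)² / [(s₁²/n₁)²/(n₁-1) + (s₂²/n₂)²/(n₂-1)] ≈ 45.60
t = (x̄₁ - x̄₂) / SE = (51.94 - 46.33) / 3.1841 = 5.61 / 3.1841 = 1.762
p-value = 0.0848

Since p-value > α = 0.05, we fail to reject H₀.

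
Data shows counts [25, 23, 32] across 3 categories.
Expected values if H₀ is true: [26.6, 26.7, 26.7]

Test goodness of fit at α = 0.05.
Chi-square goodness of fit test:
H₀: observed counts match expected distribution
H₁: observed counts differ from expected distribution
df = k - 1 = 2
χ² = Σ(O - E)²/E
   = (25 - 26.6)²/26.6 + (23 - 26.7)²/26.7 + (32 - 26.7)²/26.7
   = 0.096 + 0.513 + 1.052
   = 1.66
p-value = 0.4358

Since p-value > α = 0.05, we fail to reject H₀.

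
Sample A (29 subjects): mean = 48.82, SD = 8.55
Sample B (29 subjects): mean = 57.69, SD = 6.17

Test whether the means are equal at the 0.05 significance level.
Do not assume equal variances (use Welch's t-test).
Welch's two-sample t-test:
H₀: μ₁ = μ₂
H₁: μ₁ ≠ μ₂
s₁²/n₁ = 8.55²/29 = 2.5208,  s₂²/n₂ = 6.17²/29 = 1.3127
SE = √(s₁²/n₁ + s₂²/n₂) = √(2.5208 + 1.3127) = 1.9579
df (Welch-Satterthwaite) = (s₁²/n₁ + s₂²/n₂)² / [(s₁²/n₁)²/(n₁-1) + (s₂²/n₂)²/(n₂-1)] ≈ 50.94
t = (x̄₁ - x̄₂) / SE = (48.82 - 57.69) / 1.9579 = -8.87 / 1.9579 = -4.530
p-value < 0.0001

Since p-value < α = 0.05, we reject H₀.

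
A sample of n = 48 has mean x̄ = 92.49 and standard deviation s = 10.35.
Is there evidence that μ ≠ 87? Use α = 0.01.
One-sample t-test:
H₀: μ = 87
H₁: μ ≠ 87
df = n - 1 = 47
t = (x̄ - μ₀) / (s/√n) = (92.49 - 87) / (10.35/√48) = 3.675
p-value = 0.0006

Since p-value < α = 0.01, we reject H₀.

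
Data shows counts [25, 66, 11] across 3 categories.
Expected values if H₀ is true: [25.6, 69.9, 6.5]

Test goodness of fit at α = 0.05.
Chi-square goodness of fit test:
H₀: observed counts match expected distribution
H₁: observed counts differ from expected distribution
df = k - 1 = 2
χ² = Σ(O - E)²/E
   = (25 - 25.6)²/25.6 + (66 - 69.9)²/69.9 + (11 - 6.5)²/6.5
   = 0.014 + 0.218 + 3.115
   = 3.35
p-value = 0.1876

Since p-value > α = 0.05, we fail to reject H₀.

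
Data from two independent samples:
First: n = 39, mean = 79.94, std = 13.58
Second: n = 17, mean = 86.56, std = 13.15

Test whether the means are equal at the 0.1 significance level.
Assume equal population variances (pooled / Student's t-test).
Student's two-sample t-test (equal variances):
H₀: μ₁ = μ₂
H₁: μ₁ ≠ μ₂
df = n₁ + n₂ - 2 = 54
Pooled variance s_p² = [(n₁-1)s₁² + (n₂-1)s₂²] / (n₁ + n₂ - 2) = [(38)(13.58²) + (16)(13.15²)] / 54 = 181.0108
SE = √(s_p²(1/n₁ + 1/n₂)) = √(181.0108 × (1/39 + 1/17)) = 3.9101
t = (x̄₁ - x̄₂) / SE = (79.94 - 86.56) / 3.9101 = -6.62 / 3.9101 = -1.693
p-value = 0.0962

Since p-value < α = 0.1, we reject H₀.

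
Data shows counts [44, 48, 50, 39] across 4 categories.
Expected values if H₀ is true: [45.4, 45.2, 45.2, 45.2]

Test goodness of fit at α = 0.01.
Chi-square goodness of fit test:
H₀: observed counts match expected distribution
H₁: observed counts differ from expected distribution
df = k - 1 = 3
χ² = Σ(O - E)²/E
   = (44 - 45.4)²/45.4 + (48 - 45.2)²/45.2 + (50 - 45.2)²/45.2 + (39 - 45.2)²/45.2
   = 0.043 + 0.173 + 0.510 + 0.850
   = 1.58
p-value = 0.6647

Since p-value > α = 0.01, we fail to reject H₀.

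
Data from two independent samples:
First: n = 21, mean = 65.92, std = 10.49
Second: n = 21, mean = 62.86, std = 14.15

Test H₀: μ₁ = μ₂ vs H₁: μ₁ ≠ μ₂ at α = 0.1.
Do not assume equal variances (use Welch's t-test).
Welch's two-sample t-test:
H₀: μ₁ = μ₂
H₁: μ₁ ≠ μ₂
s₁²/n₁ = 10.49²/21 = 5.2400,  s₂²/n₂ = 14.15²/21 = 9.5344
SE = √(s₁²/n₁ + s₂²/n₂) = √(5.2400 + 9.5344) = 3.8437
df (Welch-Satterthwaite) = (s₁²/n₁ + s₂²/n₂)² / [(s₁²/n₁)²/(n₁-1) + (s₂²/n₂)²/(n₂-1)] ≈ 36.88
t = (x̄₁ - x̄₂) / SE = (65.92 - 62.86) / 3.8437 = 3.06 / 3.8437 = 0.796
p-value = 0.4311

Since p-value > α = 0.1, we fail to reject H₀.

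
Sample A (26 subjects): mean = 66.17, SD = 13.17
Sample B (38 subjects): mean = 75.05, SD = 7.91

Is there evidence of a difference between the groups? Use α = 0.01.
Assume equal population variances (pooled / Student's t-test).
Student's two-sample t-test (equal variances):
H₀: μ₁ = μ₂
H₁: μ₁ ≠ μ₂
df = n₁ + n₂ - 2 = 62
Pooled variance s_p² = [(n₁-1)s₁² + (n₂-1)s₂²] / (n₁ + n₂ - 2) = [(25)(13.17²) + (37)(7.91²)] / 62 = 107.2781
SE = √(s_p²(1/n₁ + 1/n₂)) = √(107.2781 × (1/26 + 1/38)) = 2.6361
t = (x̄₁ - x̄₂) / SE = (66.17 - 75.05) / 2.6361 = -8.88 / 2.6361 = -3.369
p-value = 0.0013

Since p-value < α = 0.01, we reject H₀.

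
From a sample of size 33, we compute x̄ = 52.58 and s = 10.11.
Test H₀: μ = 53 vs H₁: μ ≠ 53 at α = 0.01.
One-sample t-test:
H₀: μ = 53
H₁: μ ≠ 53
df = n - 1 = 32
t = (x̄ - μ₀) / (s/√n) = (52.58 - 53) / (10.11/√33) = -0.239
p-value = 0.8129

Since p-value > α = 0.01, we fail to reject H₀.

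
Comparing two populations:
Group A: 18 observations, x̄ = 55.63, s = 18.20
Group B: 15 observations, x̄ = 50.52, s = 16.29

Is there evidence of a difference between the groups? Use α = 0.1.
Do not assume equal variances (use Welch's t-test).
Welch's two-sample t-test:
H₀: μ₁ = μ₂
H₁: μ₁ ≠ μ₂
s₁²/n₁ = 18.20²/18 = 18.4022,  s₂²/n₂ = 16.29²/15 = 17.6909
SE = √(s₁²/n₁ + s₂²/n₂) = √(18.4022 + 17.6909) = 6.0078
df (Welch-Satterthwaite) = (s₁²/n₁ + s₂²/n₂)² / [(s₁²/n₁)²/(n₁-1) + (s₂²/n₂)²/(n₂-1)] ≈ 30.82
t = (x̄₁ - x̄₂) / SE = (55.63 - 50.52) / 6.0078 = 5.11 / 6.0078 = 0.851
p-value = 0.4016

Since p-value > α = 0.1, we fail to reject H₀.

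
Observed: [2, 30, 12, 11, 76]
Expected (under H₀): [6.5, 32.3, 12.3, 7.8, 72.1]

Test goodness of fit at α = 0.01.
Chi-square goodness of fit test:
H₀: observed counts match expected distribution
H₁: observed counts differ from expected distribution
df = k - 1 = 4
χ² = Σ(O - E)²/E
   = (2 - 6.5)²/6.5 + (30 - 32.3)²/32.3 + (12 - 12.3)²/12.3 + (11 - 7.8)²/7.8 + (76 - 72.1)²/72.1
   = 3.115 + 0.164 + 0.007 + 1.313 + 0.211
   = 4.81
p-value = 0.3073

Since p-value > α = 0.01, we fail to reject H₀.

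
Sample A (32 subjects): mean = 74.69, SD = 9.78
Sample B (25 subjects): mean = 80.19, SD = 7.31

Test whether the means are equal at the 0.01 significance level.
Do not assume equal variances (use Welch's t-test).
Welch's two-sample t-test:
H₀: μ₁ = μ₂
H₁: μ₁ ≠ μ₂
s₁²/n₁ = 9.78²/32 = 2.9890,  s₂²/n₂ = 7.31²/25 = 2.1374
SE = √(s₁²/n₁ + s₂²/n₂) = √(2.9890 + 2.1374) = 2.2642
df (Welch-Satterthwaite) = (s₁²/n₁ + s₂²/n₂)² / [(s₁²/n₁)²/(n₁-1) + (s₂²/n₂)²/(n₂-1)] ≈ 54.92
t = (x̄₁ - x̄₂) / SE = (74.69 - 80.19) / 2.2642 = -5.50 / 2.2642 = -2.429
p-value = 0.0184

Since p-value > α = 0.01, we fail to reject H₀.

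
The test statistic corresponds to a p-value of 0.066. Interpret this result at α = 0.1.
Since p = 0.066 < α = 0.1, reject H₀.
There is sufficient evidence to reject the null hypothesis; the result is statistically significant at the 0.1 level.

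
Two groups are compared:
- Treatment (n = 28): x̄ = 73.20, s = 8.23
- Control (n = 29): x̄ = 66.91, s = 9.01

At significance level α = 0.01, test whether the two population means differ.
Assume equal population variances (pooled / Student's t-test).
Student's two-sample t-test (equal variances):
H₀: μ₁ = μ₂
H₁: μ₁ ≠ μ₂
df = n₁ + n₂ - 2 = 55
Pooled variance s_p² = [(n₁-1)s₁² + (n₂-1)s₂²] / (n₁ + n₂ - 2) = [(27)(8.23²) + (28)(9.01²)] / 55 = 74.5787
SE = √(s_p²(1/n₁ + 1/n₂)) = √(74.5787 × (1/28 + 1/29)) = 2.2881
t = (x̄₁ - x̄₂) / SE = (73.20 - 66.91) / 2.2881 = 6.29 / 2.2881 = 2.749
p-value = 0.0081

Since p-value < α = 0.01, we reject H₀.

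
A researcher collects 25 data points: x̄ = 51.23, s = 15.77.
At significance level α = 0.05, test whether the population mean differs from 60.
One-sample t-test:
H₀: μ = 60
H₁: μ ≠ 60
df = n - 1 = 24
t = (x̄ - μ₀) / (s/√n) = (51.23 - 60) / (15.77/√25) = -2.781
p-value = 0.0104

Since p-value < α = 0.05, we reject H₀.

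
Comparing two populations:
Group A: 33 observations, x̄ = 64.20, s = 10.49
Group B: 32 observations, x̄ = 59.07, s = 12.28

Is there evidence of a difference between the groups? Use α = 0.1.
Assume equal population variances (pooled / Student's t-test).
Student's two-sample t-test (equal variances):
H₀: μ₁ = μ₂
H₁: μ₁ ≠ μ₂
df = n₁ + n₂ - 2 = 63
Pooled variance s_p² = [(n₁-1)s₁² + (n₂-1)s₂²] / (n₁ + n₂ - 2) = [(32)(10.49²) + (31)(12.28²)] / 63 = 130.0958
SE = √(s_p²(1/n₁ + 1/n₂)) = √(130.0958 × (1/33 + 1/32)) = 2.8298
t = (x̄₁ - x̄₂) / SE = (64.20 - 59.07) / 2.8298 = 5.13 / 2.8298 = 1.813
p-value = 0.0746

Since p-value < α = 0.1, we reject H₀.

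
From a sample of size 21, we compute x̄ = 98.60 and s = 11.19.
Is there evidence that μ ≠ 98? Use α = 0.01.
One-sample t-test:
H₀: μ = 98
H₁: μ ≠ 98
df = n - 1 = 20
t = (x̄ - μ₀) / (s/√n) = (98.60 - 98) / (11.19/√21) = 0.246
p-value = 0.8084

Since p-value > α = 0.01, we fail to reject H₀.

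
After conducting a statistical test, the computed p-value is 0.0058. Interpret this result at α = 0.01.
Since p = 0.0058 < α = 0.01, reject H₀.
There is sufficient evidence to reject the null hypothesis; the result is statistically significant at the 0.01 level.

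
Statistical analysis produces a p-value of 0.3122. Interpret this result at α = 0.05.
Since p = 0.3122 > α = 0.05, fail to reject H₀.
There is insufficient evidence to reject the null hypothesis; the result is not statistically significant at the 0.05 level.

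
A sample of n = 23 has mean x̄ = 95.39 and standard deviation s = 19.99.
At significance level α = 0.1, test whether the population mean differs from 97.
One-sample t-test:
H₀: μ = 97
H₁: μ ≠ 97
df = n - 1 = 22
t = (x̄ - μ₀) / (s/√n) = (95.39 - 97) / (19.99/√23) = -0.386
p-value = 0.7030

Since p-value > α = 0.1, we fail to reject H₀.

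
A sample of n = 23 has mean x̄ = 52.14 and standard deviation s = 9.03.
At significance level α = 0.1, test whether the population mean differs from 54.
One-sample t-test:
H₀: μ = 54
H₁: μ ≠ 54
df = n - 1 = 22
t = (x̄ - μ₀) / (s/√n) = (52.14 - 54) / (9.03/√23) = -0.988
p-value = 0.3340

Since p-value > α = 0.1, we fail to reject H₀.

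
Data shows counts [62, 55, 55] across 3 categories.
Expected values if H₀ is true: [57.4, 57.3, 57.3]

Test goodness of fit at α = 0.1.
Chi-square goodness of fit test:
H₀: observed counts match expected distribution
H₁: observed counts differ from expected distribution
df = k - 1 = 2
χ² = Σ(O - E)²/E
   = (62 - 57.4)²/57.4 + (55 - 57.3)²/57.3 + (55 - 57.3)²/57.3
   = 0.369 + 0.092 + 0.092
   = 0.55
p-value = 0.7583

Since p-value > α = 0.1, we fail to reject H₀.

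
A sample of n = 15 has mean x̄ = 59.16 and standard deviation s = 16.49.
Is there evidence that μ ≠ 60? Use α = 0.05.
One-sample t-test:
H₀: μ = 60
H₁: μ ≠ 60
df = n - 1 = 14
t = (x̄ - μ₀) / (s/√n) = (59.16 - 60) / (16.49/√15) = -0.197
p-value = 0.8464

Since p-value > α = 0.05, we fail to reject H₀.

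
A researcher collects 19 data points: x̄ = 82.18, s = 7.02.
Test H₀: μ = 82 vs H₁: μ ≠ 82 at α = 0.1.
One-sample t-test:
H₀: μ = 82
H₁: μ ≠ 82
df = n - 1 = 18
t = (x̄ - μ₀) / (s/√n) = (82.18 - 82) / (7.02/√19) = 0.112
p-value = 0.9122

Since p-value > α = 0.1, we fail to reject H₀.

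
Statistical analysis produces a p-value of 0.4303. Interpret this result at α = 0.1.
Since p = 0.4303 > α = 0.1, fail to reject H₀.
There is insufficient evidence to reject the null hypothesis; the result is not statistically significant at the 0.1 level.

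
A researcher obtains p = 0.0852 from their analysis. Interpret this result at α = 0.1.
Since p = 0.0852 < α = 0.1, reject H₀.
There is sufficient evidence to reject the null hypothesis; the result is statistically significant at the 0.1 level.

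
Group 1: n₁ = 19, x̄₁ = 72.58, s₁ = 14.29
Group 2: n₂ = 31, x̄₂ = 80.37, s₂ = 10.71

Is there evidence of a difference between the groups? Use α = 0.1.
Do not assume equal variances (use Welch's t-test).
Welch's two-sample t-test:
H₀: μ₁ = μ₂
H₁: μ₁ ≠ μ₂
s₁²/n₁ = 14.29²/19 = 10.7476,  s₂²/n₂ = 10.71²/31 = 3.7001
SE = √(s₁²/n₁ + s₂²/n₂) = √(10.7476 + 3.7001) = 3.8010
df (Welch-Satterthwaite) = (s₁²/n₁ + s₂²/n₂)² / [(s₁²/n₁)²/(n₁-1) + (s₂²/n₂)²/(n₂-1)] ≈ 30.37
t = (x̄₁ - x̄₂) / SE = (72.58 - 80.37) / 3.8010 = -7.79 / 3.8010 = -2.049
p-value = 0.0491

Since p-value < α = 0.1, we reject H₀.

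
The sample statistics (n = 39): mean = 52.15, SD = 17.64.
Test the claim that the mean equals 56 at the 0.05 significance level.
One-sample t-test:
H₀: μ = 56
H₁: μ ≠ 56
df = n - 1 = 38
t = (x̄ - μ₀) / (s/√n) = (52.15 - 56) / (17.64/√39) = -1.363
p-value = 0.1809

Since p-value > α = 0.05, we fail to reject H₀.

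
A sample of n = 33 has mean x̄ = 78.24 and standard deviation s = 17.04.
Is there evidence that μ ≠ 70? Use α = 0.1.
One-sample t-test:
H₀: μ = 70
H₁: μ ≠ 70
df = n - 1 = 32
t = (x̄ - μ₀) / (s/√n) = (78.24 - 70) / (17.04/√33) = 2.778
p-value = 0.0091

Since p-value < α = 0.1, we reject H₀.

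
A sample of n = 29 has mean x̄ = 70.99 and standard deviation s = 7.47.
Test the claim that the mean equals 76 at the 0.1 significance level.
One-sample t-test:
H₀: μ = 76
H₁: μ ≠ 76
df = n - 1 = 28
t = (x̄ - μ₀) / (s/√n) = (70.99 - 76) / (7.47/√29) = -3.612
p-value = 0.0012

Since p-value < α = 0.1, we reject H₀.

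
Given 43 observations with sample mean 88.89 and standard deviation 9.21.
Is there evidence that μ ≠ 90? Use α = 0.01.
One-sample t-test:
H₀: μ = 90
H₁: μ ≠ 90
df = n - 1 = 42
t = (x̄ - μ₀) / (s/√n) = (88.89 - 90) / (9.21/√43) = -0.790
p-value = 0.4338

Since p-value > α = 0.01, we fail to reject H₀.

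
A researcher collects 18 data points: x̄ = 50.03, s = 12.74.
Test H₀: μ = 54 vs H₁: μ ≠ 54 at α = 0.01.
One-sample t-test:
H₀: μ = 54
H₁: μ ≠ 54
df = n - 1 = 17
t = (x̄ - μ₀) / (s/√n) = (50.03 - 54) / (12.74/√18) = -1.322
p-value = 0.2037

Since p-value > α = 0.01, we fail to reject H₀.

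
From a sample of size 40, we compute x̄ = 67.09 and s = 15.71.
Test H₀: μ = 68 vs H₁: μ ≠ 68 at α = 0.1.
One-sample t-test:
H₀: μ = 68
H₁: μ ≠ 68
df = n - 1 = 39
t = (x̄ - μ₀) / (s/√n) = (67.09 - 68) / (15.71/√40) = -0.366
p-value = 0.7161

Since p-value > α = 0.1, we fail to reject H₀.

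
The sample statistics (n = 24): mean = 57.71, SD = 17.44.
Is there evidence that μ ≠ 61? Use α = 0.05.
One-sample t-test:
H₀: μ = 61
H₁: μ ≠ 61
df = n - 1 = 23
t = (x̄ - μ₀) / (s/√n) = (57.71 - 61) / (17.44/√24) = -0.924
p-value = 0.3650

Since p-value > α = 0.05, we fail to reject H₀.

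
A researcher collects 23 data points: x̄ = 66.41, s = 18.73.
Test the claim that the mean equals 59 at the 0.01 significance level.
One-sample t-test:
H₀: μ = 59
H₁: μ ≠ 59
df = n - 1 = 22
t = (x̄ - μ₀) / (s/√n) = (66.41 - 59) / (18.73/√23) = 1.897
p-value = 0.0710

Since p-value > α = 0.01, we fail to reject H₀.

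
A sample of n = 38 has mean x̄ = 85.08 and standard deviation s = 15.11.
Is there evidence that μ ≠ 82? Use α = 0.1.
One-sample t-test:
H₀: μ = 82
H₁: μ ≠ 82
df = n - 1 = 37
t = (x̄ - μ₀) / (s/√n) = (85.08 - 82) / (15.11/√38) = 1.257
p-value = 0.2168

Since p-value > α = 0.1, we fail to reject H₀.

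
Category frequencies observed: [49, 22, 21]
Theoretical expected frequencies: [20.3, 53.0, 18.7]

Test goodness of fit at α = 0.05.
Chi-square goodness of fit test:
H₀: observed counts match expected distribution
H₁: observed counts differ from expected distribution
df = k - 1 = 2
χ² = Σ(O - E)²/E
   = (49 - 20.3)²/20.3 + (22 - 53.0)²/53.0 + (21 - 18.7)²/18.7
   = 40.576 + 18.132 + 0.283
   = 58.99
p-value < 0.0001

Since p-value < α = 0.05, we reject H₀.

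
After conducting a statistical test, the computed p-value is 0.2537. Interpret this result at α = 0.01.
Since p = 0.2537 > α = 0.01, fail to reject H₀.
There is insufficient evidence to reject the null hypothesis; the result is not statistically significant at the 0.01 level.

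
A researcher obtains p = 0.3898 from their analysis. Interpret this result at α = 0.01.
Since p = 0.3898 > α = 0.01, fail to reject H₀.
There is insufficient evidence to reject the null hypothesis; the result is not statistically significant at the 0.01 level.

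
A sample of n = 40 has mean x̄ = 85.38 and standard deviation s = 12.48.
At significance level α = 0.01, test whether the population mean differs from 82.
One-sample t-test:
H₀: μ = 82
H₁: μ ≠ 82
df = n - 1 = 39
t = (x̄ - μ₀) / (s/√n) = (85.38 - 82) / (12.48/√40) = 1.713
p-value = 0.0947

Since p-value > α = 0.01, we fail to reject H₀.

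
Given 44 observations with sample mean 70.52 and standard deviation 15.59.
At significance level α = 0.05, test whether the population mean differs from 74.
One-sample t-test:
H₀: μ = 74
H₁: μ ≠ 74
df = n - 1 = 43
t = (x̄ - μ₀) / (s/√n) = (70.52 - 74) / (15.59/√44) = -1.481
p-value = 0.1460

Since p-value > α = 0.05, we fail to reject H₀.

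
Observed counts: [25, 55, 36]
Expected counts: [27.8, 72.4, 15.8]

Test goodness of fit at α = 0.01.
Chi-square goodness of fit test:
H₀: observed counts match expected distribution
H₁: observed counts differ from expected distribution
df = k - 1 = 2
χ² = Σ(O - E)²/E
   = (25 - 27.8)²/27.8 + (55 - 72.4)²/72.4 + (36 - 15.8)²/15.8
   = 0.282 + 4.182 + 25.825
   = 30.29
p-value < 0.0001

Since p-value < α = 0.01, we reject H₀.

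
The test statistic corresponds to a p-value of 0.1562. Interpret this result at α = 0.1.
Since p = 0.1562 > α = 0.1, fail to reject H₀.
There is insufficient evidence to reject the null hypothesis; the result is not statistically significant at the 0.1 level.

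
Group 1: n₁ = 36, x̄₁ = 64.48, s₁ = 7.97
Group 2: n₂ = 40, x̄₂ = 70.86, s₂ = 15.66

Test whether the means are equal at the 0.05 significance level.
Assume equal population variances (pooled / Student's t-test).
Student's two-sample t-test (equal variances):
H₀: μ₁ = μ₂
H₁: μ₁ ≠ μ₂
df = n₁ + n₂ - 2 = 74
Pooled variance s_p² = [(n₁-1)s₁² + (n₂-1)s₂²] / (n₁ + n₂ - 2) = [(35)(7.97²) + (39)(15.66²)] / 74 = 159.2895
SE = √(s_p²(1/n₁ + 1/n₂)) = √(159.2895 × (1/36 + 1/40)) = 2.8995
t = (x̄₁ - x̄₂) / SE = (64.48 - 70.86) / 2.8995 = -6.38 / 2.8995 = -2.200
p-value = 0.0309

Since p-value < α = 0.05, we reject H₀.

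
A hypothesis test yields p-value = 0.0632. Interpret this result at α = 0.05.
Since p = 0.0632 > α = 0.05, fail to reject H₀.
There is insufficient evidence to reject the null hypothesis; the result is not statistically significant at the 0.05 level.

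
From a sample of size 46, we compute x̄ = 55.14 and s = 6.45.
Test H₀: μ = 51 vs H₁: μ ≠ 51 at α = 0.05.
One-sample t-test:
H₀: μ = 51
H₁: μ ≠ 51
df = n - 1 = 45
t = (x̄ - μ₀) / (s/√n) = (55.14 - 51) / (6.45/√46) = 4.353
p-value = 0.0001

Since p-value < α = 0.05, we reject H₀.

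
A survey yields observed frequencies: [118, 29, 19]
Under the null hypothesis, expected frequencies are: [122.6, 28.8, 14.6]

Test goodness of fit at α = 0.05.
Chi-square goodness of fit test:
H₀: observed counts match expected distribution
H₁: observed counts differ from expected distribution
df = k - 1 = 2
χ² = Σ(O - E)²/E
   = (118 - 122.6)²/122.6 + (29 - 28.8)²/28.8 + (19 - 14.6)²/14.6
   = 0.173 + 0.001 + 1.326
   = 1.50
p-value = 0.4724

Since p-value > α = 0.05, we fail to reject H₀.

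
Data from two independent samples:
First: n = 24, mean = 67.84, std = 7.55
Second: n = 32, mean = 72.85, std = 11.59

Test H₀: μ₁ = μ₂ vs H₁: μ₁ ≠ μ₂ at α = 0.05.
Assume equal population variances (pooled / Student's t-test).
Student's two-sample t-test (equal variances):
H₀: μ₁ = μ₂
H₁: μ₁ ≠ μ₂
df = n₁ + n₂ - 2 = 54
Pooled variance s_p² = [(n₁-1)s₁² + (n₂-1)s₂²] / (n₁ + n₂ - 2) = [(23)(7.55²) + (31)(11.59²)] / 54 = 101.3931
SE = √(s_p²(1/n₁ + 1/n₂)) = √(101.3931 × (1/24 + 1/32)) = 2.7191
t = (x̄₁ - x̄₂) / SE = (67.84 - 72.85) / 2.7191 = -5.01 / 2.7191 = -1.843
p-value = 0.0709

Since p-value > α = 0.05, we fail to reject H₀.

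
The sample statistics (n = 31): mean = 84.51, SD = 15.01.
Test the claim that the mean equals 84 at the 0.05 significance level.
One-sample t-test:
H₀: μ = 84
H₁: μ ≠ 84
df = n - 1 = 30
t = (x̄ - μ₀) / (s/√n) = (84.51 - 84) / (15.01/√31) = 0.189
p-value = 0.8512

Since p-value > α = 0.05, we fail to reject H₀.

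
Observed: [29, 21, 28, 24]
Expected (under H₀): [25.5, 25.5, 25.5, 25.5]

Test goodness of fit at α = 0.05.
Chi-square goodness of fit test:
H₀: observed counts match expected distribution
H₁: observed counts differ from expected distribution
df = k - 1 = 3
χ² = Σ(O - E)²/E
   = (29 - 25.5)²/25.5 + (21 - 25.5)²/25.5 + (28 - 25.5)²/25.5 + (24 - 25.5)²/25.5
   = 0.480 + 0.794 + 0.245 + 0.088
   = 1.61
p-value = 0.6576

Since p-value > α = 0.05, we fail to reject H₀.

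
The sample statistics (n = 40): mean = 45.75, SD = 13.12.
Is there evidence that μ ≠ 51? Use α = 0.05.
One-sample t-test:
H₀: μ = 51
H₁: μ ≠ 51
df = n - 1 = 39
t = (x̄ - μ₀) / (s/√n) = (45.75 - 51) / (13.12/√40) = -2.531
p-value = 0.0155

Since p-value < α = 0.05, we reject H₀.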